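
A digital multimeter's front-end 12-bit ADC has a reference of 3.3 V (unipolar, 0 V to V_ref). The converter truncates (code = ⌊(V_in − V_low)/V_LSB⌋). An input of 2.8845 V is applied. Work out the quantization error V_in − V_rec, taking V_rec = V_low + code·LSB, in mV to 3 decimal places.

0.223 mV

Step size: 3.3 V ÷ 2^12 = 0.806 mV.
(V_in − V_low)/LSB = (2.8845 − 0)/0.000805664 = 3580.2764 → code 3580 (floor).
Reconstructed: 2.8842773 V.
V_in − V_rec = 0.000222656 V = 0.223 mV.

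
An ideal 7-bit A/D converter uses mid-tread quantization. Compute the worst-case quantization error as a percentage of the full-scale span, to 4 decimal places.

Rounding → worst-case error = ½ LSB = V_FS/2^8, so 100/256 = 0.390625 % of full scale.

0.3906 %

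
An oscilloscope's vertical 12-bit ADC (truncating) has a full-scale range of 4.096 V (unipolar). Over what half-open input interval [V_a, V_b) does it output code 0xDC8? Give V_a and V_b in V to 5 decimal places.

[3.52800 V, 3.52900 V)

LSB = 4.096/2^12 = 1.000 mV.
Code 0xDC8 = 3528 decimal.
V_a = V_low + 3528·LSB = 3.528 V; V_b = V_low + 3529·LSB = 3.529 V.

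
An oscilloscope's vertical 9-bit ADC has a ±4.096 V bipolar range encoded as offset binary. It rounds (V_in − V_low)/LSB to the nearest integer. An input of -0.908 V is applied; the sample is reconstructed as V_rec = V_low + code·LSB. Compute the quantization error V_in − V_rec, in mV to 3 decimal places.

4.000 mV

LSB = 8.192/2^9 = 16.000 mV.
(-0.908 − (−4.096))/0.016 = 199.2500; round gives code 199.
V_rec = (−4.096) + 199·0.016 = -0.912 V.
Difference: 0.004 V → 4.000 mV.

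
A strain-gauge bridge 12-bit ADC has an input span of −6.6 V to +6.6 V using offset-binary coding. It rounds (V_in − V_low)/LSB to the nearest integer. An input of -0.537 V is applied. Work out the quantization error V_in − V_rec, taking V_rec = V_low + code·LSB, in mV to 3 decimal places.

1.184 mV

Step size: 13.2 V ÷ 2^12 = 3.223 mV.
(-0.537 − (−6.6))/0.00322266 = 1881.3673; round gives code 1881.
Reconstructed: -0.53818359 V.
Error = -0.537 − (−0.53818359) = 0.00118359 V = 1.184 mV.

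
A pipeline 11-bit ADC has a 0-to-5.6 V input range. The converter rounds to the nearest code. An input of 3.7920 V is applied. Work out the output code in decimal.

With 2048 levels over 5.6 V, one step is 2.734 mV.
(3.7920 − 0) / 0.00273437 = 1386.789 LSBs.
So the output code is 1387.

code 1387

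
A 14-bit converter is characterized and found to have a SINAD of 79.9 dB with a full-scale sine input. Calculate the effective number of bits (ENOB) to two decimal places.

ENOB = (SINAD − 1.76) / 6.02 = (79.9 − 1.76)/6.02 = 12.980.

12.98 bits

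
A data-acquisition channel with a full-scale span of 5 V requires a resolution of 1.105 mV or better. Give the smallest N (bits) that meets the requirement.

13 bits

Number of steps required ≥ 5 V / 1.105 mV = 4524.89.
Need 2^N ≥ 4524.89; 2^12 = 4096, 2^13 = 8192.
Minimum N = 13.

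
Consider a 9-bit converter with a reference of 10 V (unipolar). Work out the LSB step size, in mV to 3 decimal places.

Full-scale span = 10 V.
LSB = 10 / 2^9 = 10 / 512 = 0.0195312 V = 19.531 mV.

19.531 mV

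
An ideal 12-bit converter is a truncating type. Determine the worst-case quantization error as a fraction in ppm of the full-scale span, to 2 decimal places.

Truncating → worst-case error = 1 LSB = V_FS/2^12, so 1e+06/4096 = 244.141 ppm of full scale.

244.14 ppm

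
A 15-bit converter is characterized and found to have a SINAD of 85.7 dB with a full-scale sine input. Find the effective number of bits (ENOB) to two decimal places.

13.94 bits

ENOB = (SINAD − 1.76) / 6.02 = (85.7 − 1.76)/6.02 = 13.944.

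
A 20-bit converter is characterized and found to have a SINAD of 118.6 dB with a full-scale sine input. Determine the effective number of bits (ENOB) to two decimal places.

19.41 bits

ENOB = (SINAD − 1.76) / 6.02 = (118.6 − 1.76)/6.02 = 19.409.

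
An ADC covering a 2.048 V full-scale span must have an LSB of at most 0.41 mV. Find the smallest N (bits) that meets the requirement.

13 bits

Number of steps required ≥ 2.048 V / 0.41 mV = 4995.12.
Need 2^N ≥ 4995.12; 2^12 = 4096, 2^13 = 8192.
Minimum N = 13.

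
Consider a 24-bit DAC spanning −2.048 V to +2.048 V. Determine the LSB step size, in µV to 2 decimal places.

0.24 µV

Full-scale span = 4.096 V.
LSB = 4.096 / 2^24 = 4.096 / 16777216 = 2.44141e-07 V = 0.24 µV.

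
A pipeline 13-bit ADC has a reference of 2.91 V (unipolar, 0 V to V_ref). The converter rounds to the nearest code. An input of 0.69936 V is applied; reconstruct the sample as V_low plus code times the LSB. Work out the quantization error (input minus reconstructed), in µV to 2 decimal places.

-77.26 µV

One LSB is 2.91 V / 8192 = 355.22 µV.
(0.69936 − 0)/0.000355225 = 1968.7825; round gives code 1969.
Code 1969 maps back to 0 + 1969×0.000355225 V = 0.69943726 V.
Difference: -7.72559e-05 V → -77.26 µV.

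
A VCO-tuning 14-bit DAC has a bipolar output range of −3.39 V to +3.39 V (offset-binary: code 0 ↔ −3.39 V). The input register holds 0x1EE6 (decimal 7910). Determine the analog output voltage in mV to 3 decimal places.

LSB = 6.78 V / 2^14 = 413.82 µV.
Code 0x1EE6 = 7910 decimal.
V_out = (−3.39) + 7910 × 0.000413818 V = -0.116697 V.
= -116.697 mV.

-116.697 mV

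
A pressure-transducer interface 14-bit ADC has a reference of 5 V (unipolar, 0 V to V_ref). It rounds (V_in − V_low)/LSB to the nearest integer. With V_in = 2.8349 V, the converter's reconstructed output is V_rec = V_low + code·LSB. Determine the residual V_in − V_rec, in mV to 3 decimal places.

Step size: 5 V ÷ 2^14 = 305.18 µV.
Scaled input = 9289.4003 LSBs, so code = 9289.
Code 9289 maps back to 0 + 9289×0.000305176 V = 2.8347778 V.
Difference: 0.000122168 V → 0.122 mV.

0.122 mV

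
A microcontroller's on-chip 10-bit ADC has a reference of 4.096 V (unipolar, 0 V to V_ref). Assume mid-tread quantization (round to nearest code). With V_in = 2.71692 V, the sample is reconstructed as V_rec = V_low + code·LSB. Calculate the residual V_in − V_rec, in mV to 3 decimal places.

One LSB is 4.096 V / 1024 = 4.000 mV.
Scaled input = 679.2300 LSBs, so code = 679.
V_rec = 0 + 679·0.004 = 2.716 V.
Error = 2.71692 − 2.716 = 0.00092 V = 0.920 mV.

0.920 mV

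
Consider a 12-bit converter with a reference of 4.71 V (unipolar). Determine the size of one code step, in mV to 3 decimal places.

1.150 mV

Full-scale span = 4.71 V.
LSB = 4.71 / 2^12 = 4.71 / 4096 = 0.0011499 V = 1.150 mV.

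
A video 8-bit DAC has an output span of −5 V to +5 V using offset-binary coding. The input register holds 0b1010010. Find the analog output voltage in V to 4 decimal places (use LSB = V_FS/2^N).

LSB = 10 V / 2^8 = 39.062 mV.
Code 0b1010010 = 82 decimal.
V_out = (−5) + 82 × 0.0390625 V = -1.79688 V.

-1.7969 V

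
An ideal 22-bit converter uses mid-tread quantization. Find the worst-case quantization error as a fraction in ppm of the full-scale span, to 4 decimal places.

0.1192 ppm

Rounding → worst-case error = ½ LSB = V_FS/2^23, so 1e+06/8388608 = 0.119209 ppm of full scale.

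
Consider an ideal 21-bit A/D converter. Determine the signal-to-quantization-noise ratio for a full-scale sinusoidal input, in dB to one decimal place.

SNR ≈ 6.02·N + 1.76 dB = 6.02·21 + 1.76 = 128.18 dB.

128.2 dB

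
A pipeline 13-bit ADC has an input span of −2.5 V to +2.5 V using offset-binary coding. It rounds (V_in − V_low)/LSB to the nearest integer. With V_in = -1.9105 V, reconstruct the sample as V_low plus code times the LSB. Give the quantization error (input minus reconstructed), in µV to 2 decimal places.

-99.61 µV

One LSB is 5 V / 8192 = 0.610 mV.
(V_in − V_low)/LSB = (-1.9105 − (−2.5))/0.000610352 = 965.8368 → code 966 (round).
Reconstructed: -1.9104004 V.
Difference: -9.96094e-05 V → -99.61 µV.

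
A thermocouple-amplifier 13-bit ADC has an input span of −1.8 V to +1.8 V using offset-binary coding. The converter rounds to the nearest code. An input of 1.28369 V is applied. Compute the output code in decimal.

code 7017

LSB = 3.6 V / 8192 = 439.45 µV.
Input sits at 7017.108 steps above V_low.
So the output code is 7017.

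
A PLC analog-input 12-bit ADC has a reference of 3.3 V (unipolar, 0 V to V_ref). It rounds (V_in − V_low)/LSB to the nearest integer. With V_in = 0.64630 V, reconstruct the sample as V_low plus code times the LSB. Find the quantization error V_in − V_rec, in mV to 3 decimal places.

0.157 mV

Step size: 3.3 V ÷ 2^12 = 0.806 mV.
(V_in − V_low)/LSB = (0.64630 − 0)/0.000805664 = 802.1954 → code 802 (round).
Code 802 maps back to 0 + 802×0.000805664 V = 0.64614258 V.
Error = 0.64630 − 0.64614258 = 0.000157422 V = 0.157 mV.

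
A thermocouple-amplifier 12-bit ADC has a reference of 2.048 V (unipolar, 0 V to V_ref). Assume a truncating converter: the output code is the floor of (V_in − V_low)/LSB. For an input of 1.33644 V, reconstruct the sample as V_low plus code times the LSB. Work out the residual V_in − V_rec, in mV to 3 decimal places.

0.440 mV

One LSB is 2.048 V / 4096 = 0.500 mV.
(1.33644 − 0)/0.0005 = 2672.8800; ⌊·⌋ gives code 2672.
V_rec = 0 + 2672·0.0005 = 1.336 V.
Error = 1.33644 − 1.336 = 0.00044 V = 0.440 mV.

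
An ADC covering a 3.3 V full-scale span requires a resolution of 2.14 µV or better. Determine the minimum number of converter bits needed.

Number of steps required ≥ 3.3 V / 2.14 µV = 1542056.07.
Need 2^N ≥ 1542056.07; 2^20 = 1048576, 2^21 = 2097152.
Minimum N = 21.

21 bits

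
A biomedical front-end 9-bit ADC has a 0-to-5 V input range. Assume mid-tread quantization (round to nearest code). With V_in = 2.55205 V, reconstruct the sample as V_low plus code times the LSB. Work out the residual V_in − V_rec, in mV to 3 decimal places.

3.222 mV

LSB = 5/2^9 = 9.766 mV.
(2.55205 − 0)/0.00976562 = 261.3299; round gives code 261.
Reconstructed: 2.5488281 V.
Error = 2.55205 − 2.5488281 = 0.00322187 V = 3.222 mV.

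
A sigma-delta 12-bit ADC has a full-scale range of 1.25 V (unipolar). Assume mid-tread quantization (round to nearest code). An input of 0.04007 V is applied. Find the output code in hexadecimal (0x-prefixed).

With 4096 levels over 1.25 V, one step is 305.18 µV.
(V_in − V_low)/LSB = (0.04007 − 0) / 0.000305176 = 131.301.
So the output code is 131.
In hexadecimal (0x-prefixed): 0x83.

code 0x83 (decimal 131)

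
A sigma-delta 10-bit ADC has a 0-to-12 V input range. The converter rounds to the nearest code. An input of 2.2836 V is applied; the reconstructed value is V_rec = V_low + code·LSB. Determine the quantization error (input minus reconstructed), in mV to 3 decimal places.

Step size: 12 V ÷ 2^10 = 11.719 mV.
(2.2836 − 0)/0.0117188 = 194.8672; round gives code 195.
Code 195 maps back to 0 + 195×0.0117188 V = 2.2851562 V.
Error = 2.2836 − 2.2851562 = -0.00155625 V = -1.556 mV.

-1.556 mV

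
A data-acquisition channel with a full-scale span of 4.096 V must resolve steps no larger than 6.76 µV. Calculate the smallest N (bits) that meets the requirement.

Number of steps required ≥ 4.096 V / 6.76 µV = 605917.16.
Need 2^N ≥ 605917.16; 2^19 = 524288, 2^20 = 1048576.
Minimum N = 20.

20 bits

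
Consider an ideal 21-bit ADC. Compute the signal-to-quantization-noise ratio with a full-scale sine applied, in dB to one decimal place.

SNR ≈ 6.02·N + 1.76 dB = 6.02·21 + 1.76 = 128.18 dB.

128.2 dB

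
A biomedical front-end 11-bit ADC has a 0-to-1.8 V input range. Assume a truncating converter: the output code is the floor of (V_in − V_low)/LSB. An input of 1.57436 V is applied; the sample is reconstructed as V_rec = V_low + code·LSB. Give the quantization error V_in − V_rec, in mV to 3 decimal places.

0.239 mV

One LSB is 1.8 V / 2048 = 0.879 mV.
(1.57436 − 0)/0.000878906 = 1791.2718; ⌊·⌋ gives code 1791.
Reconstructed: 1.5741211 V.
V_in − V_rec = 0.000238906 V = 0.239 mV.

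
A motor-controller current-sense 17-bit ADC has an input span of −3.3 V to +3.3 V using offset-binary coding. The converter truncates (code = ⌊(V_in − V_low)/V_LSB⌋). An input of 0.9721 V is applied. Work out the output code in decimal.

LSB = 6.6 V / 131072 = 50.35 µV.
Input sits at 84841.317 steps above V_low.
So the output code is 84841.

code 84841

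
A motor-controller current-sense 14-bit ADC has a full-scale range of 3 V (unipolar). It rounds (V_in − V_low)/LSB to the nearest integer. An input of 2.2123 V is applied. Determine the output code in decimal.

code 12082

LSB = 3 V / 16384 = 183.11 µV.
(V_in − V_low)/LSB = (2.2123 − 0) / 0.000183105 = 12082.108.
Round → code 12082.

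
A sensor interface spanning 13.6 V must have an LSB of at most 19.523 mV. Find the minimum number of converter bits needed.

10 bits

Number of steps required ≥ 13.6 V / 19.523 mV = 696.61.
Need 2^N ≥ 696.61; 2^9 = 512, 2^10 = 1024.
Minimum N = 10.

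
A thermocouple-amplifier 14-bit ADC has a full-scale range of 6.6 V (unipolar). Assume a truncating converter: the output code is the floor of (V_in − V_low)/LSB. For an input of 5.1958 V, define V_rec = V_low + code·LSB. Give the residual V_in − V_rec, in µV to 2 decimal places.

72.46 µV

One LSB is 6.6 V / 16384 = 402.83 µV.
(5.1958 − 0)/0.000402832 = 12898.1799; ⌊·⌋ gives code 12898.
V_rec = 0 + 12898·0.000402832 = 5.1957275 V.
Error = 5.1958 − 5.1957275 = 7.24609e-05 V = 72.46 µV.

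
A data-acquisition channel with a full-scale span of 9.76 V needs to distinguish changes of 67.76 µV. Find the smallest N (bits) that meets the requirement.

Number of steps required ≥ 9.76 V / 67.76 µV = 144037.78.
Need 2^N ≥ 144037.78; 2^17 = 131072, 2^18 = 262144.
Minimum N = 18.

18 bits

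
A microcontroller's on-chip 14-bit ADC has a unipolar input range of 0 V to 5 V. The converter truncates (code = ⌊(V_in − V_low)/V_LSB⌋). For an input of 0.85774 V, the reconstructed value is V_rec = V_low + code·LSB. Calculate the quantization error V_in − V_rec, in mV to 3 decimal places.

0.196 mV

Step size: 5 V ÷ 2^14 = 305.18 µV.
Scaled input = 2810.6424 LSBs, so code = 2810.
Code 2810 maps back to 0 + 2810×0.000305176 V = 0.85754395 V.
V_in − V_rec = 0.000196055 V = 0.196 mV.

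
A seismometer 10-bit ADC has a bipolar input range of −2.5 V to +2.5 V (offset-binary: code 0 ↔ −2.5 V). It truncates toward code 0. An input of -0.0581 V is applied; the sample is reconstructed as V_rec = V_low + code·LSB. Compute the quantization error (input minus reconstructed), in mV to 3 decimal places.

0.494 mV

Step size: 5 V ÷ 2^10 = 4.883 mV.
Scaled input = 500.1011 LSBs, so code = 500.
Reconstructed: -0.05859375 V.
Difference: 0.00049375 V → 0.494 mV.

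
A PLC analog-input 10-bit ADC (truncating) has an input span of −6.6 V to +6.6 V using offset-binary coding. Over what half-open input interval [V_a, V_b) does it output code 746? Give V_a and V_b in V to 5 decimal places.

[3.01641 V, 3.02930 V)

LSB = 13.2/2^10 = 12.891 mV.
V_a = V_low + 746·LSB = 3.01641 V; V_b = V_low + 747·LSB = 3.0293 V.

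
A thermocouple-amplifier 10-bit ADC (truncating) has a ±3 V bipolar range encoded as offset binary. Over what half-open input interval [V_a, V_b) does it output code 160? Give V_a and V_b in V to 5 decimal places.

LSB = 6/2^10 = 5.859 mV.
V_a = V_low + 160·LSB = -2.0625 V; V_b = V_low + 161·LSB = -2.05664 V.

[-2.06250 V, -2.05664 V)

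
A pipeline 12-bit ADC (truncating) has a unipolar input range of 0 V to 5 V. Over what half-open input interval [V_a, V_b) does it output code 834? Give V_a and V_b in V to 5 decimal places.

LSB = 5/2^12 = 1.221 mV.
V_a = V_low + 834·LSB = 1.01807 V; V_b = V_low + 835·LSB = 1.01929 V.

[1.01807 V, 1.01929 V)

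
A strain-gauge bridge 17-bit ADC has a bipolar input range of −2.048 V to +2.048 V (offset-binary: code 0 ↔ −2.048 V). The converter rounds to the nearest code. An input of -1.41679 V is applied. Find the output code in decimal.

code 20199

Full-scale span = 4.096 V; LSB = 4.096/2^17 = 31.25 µV.
Input sits at 20198.720 steps above V_low.
round(20198.720) = 20199.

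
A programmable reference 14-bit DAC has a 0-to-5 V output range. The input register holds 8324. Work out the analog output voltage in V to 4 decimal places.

LSB = 5 V / 2^14 = 305.18 µV.
V_out = 0 + 8324 × 0.000305176 V = 2.54028 V.

2.5403 V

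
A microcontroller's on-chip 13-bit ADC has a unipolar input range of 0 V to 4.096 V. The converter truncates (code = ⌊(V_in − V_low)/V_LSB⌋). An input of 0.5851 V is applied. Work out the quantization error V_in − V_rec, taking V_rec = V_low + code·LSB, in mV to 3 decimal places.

Step size: 4.096 V ÷ 2^13 = 0.500 mV.
(0.5851 − 0)/0.0005 = 1170.2000; ⌊·⌋ gives code 1170.
Reconstructed: 0.585 V.
V_in − V_rec = 0.0001 V = 0.100 mV.

0.100 mV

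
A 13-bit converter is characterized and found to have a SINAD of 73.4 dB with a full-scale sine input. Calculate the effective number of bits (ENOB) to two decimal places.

ENOB = (SINAD − 1.76) / 6.02 = (73.4 − 1.76)/6.02 = 11.900.

11.90 bits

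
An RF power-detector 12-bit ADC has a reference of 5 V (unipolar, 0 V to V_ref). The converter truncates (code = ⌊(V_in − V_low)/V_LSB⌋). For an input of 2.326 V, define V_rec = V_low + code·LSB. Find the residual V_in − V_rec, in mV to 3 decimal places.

0.561 mV

One LSB is 5 V / 4096 = 1.221 mV.
(2.326 − 0)/0.0012207 = 1905.4592; ⌊·⌋ gives code 1905.
Code 1905 maps back to 0 + 1905×0.0012207 V = 2.3254395 V.
V_in − V_rec = 0.000560547 V = 0.561 mV.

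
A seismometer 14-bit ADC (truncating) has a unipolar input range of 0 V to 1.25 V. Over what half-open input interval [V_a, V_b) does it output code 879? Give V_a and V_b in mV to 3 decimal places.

[67.062 mV, 67.139 mV)

LSB = 1.25/2^14 = 76.29 µV.
V_a = V_low + 879·LSB = 0.0670624 V; V_b = V_low + 880·LSB = 0.0671387 V.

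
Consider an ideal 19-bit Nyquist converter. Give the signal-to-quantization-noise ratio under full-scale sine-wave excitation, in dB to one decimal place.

116.1 dB

SNR ≈ 6.02·N + 1.76 dB = 6.02·19 + 1.76 = 116.14 dB.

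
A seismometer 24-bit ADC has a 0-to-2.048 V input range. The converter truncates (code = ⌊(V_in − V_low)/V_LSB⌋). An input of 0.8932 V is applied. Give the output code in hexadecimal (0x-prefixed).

code 0x6FA666 (decimal 7317094)

LSB = 2.048 V / 16777216 = 0.12 µV.
Input sits at 7317094.400 steps above V_low.
Floor → code 7317094.
In hexadecimal (0x-prefixed): 0x6FA666.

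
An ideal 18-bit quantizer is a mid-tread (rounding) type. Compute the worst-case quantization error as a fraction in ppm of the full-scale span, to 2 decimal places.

Rounding → worst-case error = ½ LSB = V_FS/2^19, so 1e+06/524288 = 1.90735 ppm of full scale.

1.91 ppm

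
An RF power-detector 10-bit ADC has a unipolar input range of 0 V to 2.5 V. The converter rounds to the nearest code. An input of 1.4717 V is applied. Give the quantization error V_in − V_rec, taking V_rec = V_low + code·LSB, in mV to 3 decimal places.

-0.468 mV

LSB = 2.5/2^10 = 2.441 mV.
Scaled input = 602.8083 LSBs, so code = 603.
Reconstructed: 1.472168 V.
Difference: -0.000467969 V → -0.468 mV.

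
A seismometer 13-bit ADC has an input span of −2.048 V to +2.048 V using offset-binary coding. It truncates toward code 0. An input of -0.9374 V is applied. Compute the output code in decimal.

Full-scale span = 4.096 V; LSB = 4.096/2^13 = 0.500 mV.
(V_in − V_low)/LSB = (-0.9374 − (−2.048)) / 0.0005 = 2221.200.
Floor → code 2221.

code 2221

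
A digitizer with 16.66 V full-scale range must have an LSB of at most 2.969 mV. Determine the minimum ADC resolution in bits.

13 bits

Number of steps required ≥ 16.66 V / 2.969 mV = 5611.32.
Need 2^N ≥ 5611.32; 2^12 = 4096, 2^13 = 8192.
Minimum N = 13.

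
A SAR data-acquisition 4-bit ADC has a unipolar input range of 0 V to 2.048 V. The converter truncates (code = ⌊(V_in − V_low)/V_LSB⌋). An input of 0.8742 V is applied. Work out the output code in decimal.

code 6

LSB = 2.048 V / 16 = 128.000 mV.
Input sits at 6.830 steps above V_low.
So the output code is 6.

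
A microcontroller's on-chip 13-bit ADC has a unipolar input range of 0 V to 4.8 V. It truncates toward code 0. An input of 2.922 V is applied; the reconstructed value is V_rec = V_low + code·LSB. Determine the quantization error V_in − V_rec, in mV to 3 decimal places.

0.516 mV

LSB = 4.8/2^13 = 0.586 mV.
(2.922 − 0)/0.000585937 = 4986.8800; ⌊·⌋ gives code 4986.
V_rec = 0 + 4986·0.000585937 = 2.9214844 V.
V_in − V_rec = 0.000515625 V = 0.516 mV.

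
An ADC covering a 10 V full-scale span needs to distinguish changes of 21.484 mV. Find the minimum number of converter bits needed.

Number of steps required ≥ 10 V / 21.484 mV = 465.46.
Need 2^N ≥ 465.46; 2^8 = 256, 2^9 = 512.
Minimum N = 9.

9 bits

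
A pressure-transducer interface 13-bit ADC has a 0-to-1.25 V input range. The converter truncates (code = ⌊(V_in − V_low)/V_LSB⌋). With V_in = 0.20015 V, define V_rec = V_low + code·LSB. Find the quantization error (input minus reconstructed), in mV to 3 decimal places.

0.107 mV

LSB = 1.25/2^13 = 152.59 µV.
(0.20015 − 0)/0.000152588 = 1311.7030; ⌊·⌋ gives code 1311.
Reconstructed: 0.20004272 V.
Difference: 0.000107275 V → 0.107 mV.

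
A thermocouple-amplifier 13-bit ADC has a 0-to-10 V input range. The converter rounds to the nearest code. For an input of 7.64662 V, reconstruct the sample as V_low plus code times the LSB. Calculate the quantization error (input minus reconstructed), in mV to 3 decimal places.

One LSB is 10 V / 8192 = 1.221 mV.
Scaled input = 6264.1111 LSBs, so code = 6264.
Code 6264 maps back to 0 + 6264×0.0012207 V = 7.6464844 V.
V_in − V_rec = 0.000135625 V = 0.136 mV.

0.136 mV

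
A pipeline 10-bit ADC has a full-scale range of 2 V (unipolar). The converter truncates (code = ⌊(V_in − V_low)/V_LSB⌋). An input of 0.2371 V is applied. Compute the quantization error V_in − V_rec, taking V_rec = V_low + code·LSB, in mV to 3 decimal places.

0.772 mV

One LSB is 2 V / 1024 = 1.953 mV.
(V_in − V_low)/LSB = (0.2371 − 0)/0.00195312 = 121.3952 → code 121 (floor).
Reconstructed: 0.23632812 V.
V_in − V_rec = 0.000771875 V = 0.772 mV.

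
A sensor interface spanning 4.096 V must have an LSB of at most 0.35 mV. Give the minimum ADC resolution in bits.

Number of steps required ≥ 4.096 V / 0.35 mV = 11702.86.
Need 2^N ≥ 11702.86; 2^13 = 8192, 2^14 = 16384.
Minimum N = 14.

14 bits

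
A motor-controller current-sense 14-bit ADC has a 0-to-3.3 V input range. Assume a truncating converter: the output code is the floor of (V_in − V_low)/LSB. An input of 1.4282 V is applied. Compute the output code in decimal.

LSB = 3.3 V / 16384 = 201.42 µV.
(1.4282 − 0) / 0.000201416 = 7090.797 LSBs.
Floor → code 7090.

code 7090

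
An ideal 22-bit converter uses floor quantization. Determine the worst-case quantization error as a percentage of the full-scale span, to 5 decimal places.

Truncating → worst-case error = 1 LSB = V_FS/2^22, so 100/4194304 = 2.38419e-05 % of full scale.

0.00002 %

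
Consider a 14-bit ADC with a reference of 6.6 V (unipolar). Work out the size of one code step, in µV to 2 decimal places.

Full-scale span = 6.6 V.
LSB = 6.6 / 2^14 = 6.6 / 16384 = 0.000402832 V = 402.83 µV.

402.83 µV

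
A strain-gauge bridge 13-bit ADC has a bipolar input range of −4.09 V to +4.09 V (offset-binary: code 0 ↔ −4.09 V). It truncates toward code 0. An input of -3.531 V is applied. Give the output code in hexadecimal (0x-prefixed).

code 0x22F (decimal 559)

Full-scale span = 8.18 V; LSB = 8.18/2^13 = 0.999 mV.
(-3.531 − (−4.09)) / 0.000998535 = 559.820 LSBs.
⌊·⌋(559.820) = 559.
In hexadecimal (0x-prefixed): 0x22F.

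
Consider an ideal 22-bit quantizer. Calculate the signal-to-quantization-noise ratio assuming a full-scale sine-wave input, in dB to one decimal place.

SNR ≈ 6.02·N + 1.76 dB = 6.02·22 + 1.76 = 134.20 dB.

134.2 dB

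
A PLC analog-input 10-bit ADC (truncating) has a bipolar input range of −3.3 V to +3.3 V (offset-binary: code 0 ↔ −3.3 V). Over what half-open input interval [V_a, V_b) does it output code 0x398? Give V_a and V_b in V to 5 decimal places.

[2.62969 V, 2.63613 V)

LSB = 6.6/2^10 = 6.445 mV.
Code 0x398 = 920 decimal.
V_a = V_low + 920·LSB = 2.62969 V; V_b = V_low + 921·LSB = 2.63613 V.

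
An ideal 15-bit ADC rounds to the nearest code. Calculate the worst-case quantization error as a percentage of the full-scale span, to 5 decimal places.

0.00153 %

Rounding → worst-case error = ½ LSB = V_FS/2^16, so 100/65536 = 0.00152588 % of full scale.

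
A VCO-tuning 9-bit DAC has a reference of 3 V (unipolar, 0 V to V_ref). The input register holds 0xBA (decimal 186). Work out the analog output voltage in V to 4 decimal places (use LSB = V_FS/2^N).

LSB = 3 V / 2^9 = 5.859 mV.
Code 0xBA = 186 decimal.
V_out = 0 + 186 × 0.00585938 V = 1.08984 V.

1.0898 V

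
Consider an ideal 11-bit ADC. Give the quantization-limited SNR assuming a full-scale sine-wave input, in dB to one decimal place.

SNR ≈ 6.02·N + 1.76 dB = 6.02·11 + 1.76 = 67.98 dB.

68.0 dB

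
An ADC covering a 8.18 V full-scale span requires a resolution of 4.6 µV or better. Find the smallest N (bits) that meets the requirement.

21 bits

Number of steps required ≥ 8.18 V / 4.6 µV = 1778260.87.
Need 2^N ≥ 1778260.87; 2^20 = 1048576, 2^21 = 2097152.
Minimum N = 21.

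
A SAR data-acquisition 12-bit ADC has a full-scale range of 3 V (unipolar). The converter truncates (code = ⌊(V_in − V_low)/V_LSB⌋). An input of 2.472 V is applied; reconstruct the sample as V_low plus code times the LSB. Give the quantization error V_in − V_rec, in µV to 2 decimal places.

76.17 µV

LSB = 3/2^12 = 0.732 mV.
Scaled input = 3375.1040 LSBs, so code = 3375.
V_rec = 0 + 3375·0.000732422 = 2.4719238 V.
Error = 2.472 − 2.4719238 = 7.61719e-05 V = 76.17 µV.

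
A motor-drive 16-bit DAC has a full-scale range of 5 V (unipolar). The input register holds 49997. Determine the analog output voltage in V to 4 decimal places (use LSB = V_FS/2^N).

LSB = 5 V / 2^16 = 76.29 µV.
V_out = 0 + 49997 × 7.62939e-05 V = 3.81447 V.

3.8145 V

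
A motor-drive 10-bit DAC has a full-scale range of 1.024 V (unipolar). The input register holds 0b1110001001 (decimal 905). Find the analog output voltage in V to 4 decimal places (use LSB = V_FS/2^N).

0.9050 V

LSB = 1.024 V / 2^10 = 1.000 mV.
Code 0b1110001001 = 905 decimal.
V_out = 0 + 905 × 0.001 V = 0.905 V.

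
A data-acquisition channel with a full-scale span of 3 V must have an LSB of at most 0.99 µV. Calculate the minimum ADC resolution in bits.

22 bits

Number of steps required ≥ 3 V / 0.99 µV = 3030303.03.
Need 2^N ≥ 3030303.03; 2^21 = 2097152, 2^22 = 4194304.
Minimum N = 22.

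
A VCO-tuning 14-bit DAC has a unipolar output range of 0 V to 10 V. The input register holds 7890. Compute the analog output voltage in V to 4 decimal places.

LSB = 10 V / 2^14 = 0.610 mV.
V_out = 0 + 7890 × 0.000610352 V = 4.81567 V.

4.8157 V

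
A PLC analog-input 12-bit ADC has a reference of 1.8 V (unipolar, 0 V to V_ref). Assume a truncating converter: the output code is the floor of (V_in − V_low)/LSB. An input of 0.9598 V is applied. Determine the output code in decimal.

LSB = 1.8 V / 4096 = 439.45 µV.
Input sits at 2184.078 steps above V_low.
⌊·⌋(2184.078) = 2184.

code 2184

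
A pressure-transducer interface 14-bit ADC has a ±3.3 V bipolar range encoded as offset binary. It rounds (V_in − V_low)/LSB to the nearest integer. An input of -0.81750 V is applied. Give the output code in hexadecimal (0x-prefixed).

Full-scale span = 6.6 V; LSB = 6.6/2^14 = 402.83 µV.
Input sits at 6162.618 steps above V_low.
So the output code is 6163.
In hexadecimal (0x-prefixed): 0x1813.

code 0x1813 (decimal 6163)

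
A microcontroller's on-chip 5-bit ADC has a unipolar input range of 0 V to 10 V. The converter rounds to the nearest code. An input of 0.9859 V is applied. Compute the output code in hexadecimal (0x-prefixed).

With 32 levels over 10 V, one step is 312.500 mV.
(0.9859 − 0) / 0.3125 = 3.155 LSBs.
So the output code is 3.
In hexadecimal (0x-prefixed): 0x3.

code 0x3 (decimal 3)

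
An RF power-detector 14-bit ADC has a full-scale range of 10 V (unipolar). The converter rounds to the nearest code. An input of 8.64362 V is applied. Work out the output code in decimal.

LSB = 10 V / 16384 = 0.610 mV.
(V_in − V_low)/LSB = (8.64362 − 0) / 0.000610352 = 14161.707.
Round → code 14162.

code 14162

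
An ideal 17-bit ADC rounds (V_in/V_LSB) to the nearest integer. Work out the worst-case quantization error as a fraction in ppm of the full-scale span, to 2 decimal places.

3.81 ppm

Rounding → worst-case error = ½ LSB = V_FS/2^18, so 1e+06/262144 = 3.8147 ppm of full scale.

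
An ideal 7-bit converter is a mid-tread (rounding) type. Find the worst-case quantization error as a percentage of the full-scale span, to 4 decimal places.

0.3906 %

Rounding → worst-case error = ½ LSB = V_FS/2^8, so 100/256 = 0.390625 % of full scale.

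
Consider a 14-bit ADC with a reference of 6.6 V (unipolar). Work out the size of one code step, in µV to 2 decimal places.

402.83 µV

Full-scale span = 6.6 V.
LSB = 6.6 / 2^14 = 6.6 / 16384 = 0.000402832 V = 402.83 µV.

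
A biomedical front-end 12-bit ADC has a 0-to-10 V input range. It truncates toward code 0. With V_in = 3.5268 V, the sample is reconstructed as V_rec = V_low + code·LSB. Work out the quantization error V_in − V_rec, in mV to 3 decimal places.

1.409 mV

LSB = 10/2^12 = 2.441 mV.
(V_in − V_low)/LSB = (3.5268 − 0)/0.00244141 = 1444.5773 → code 1444 (floor).
V_rec = 0 + 1444·0.00244141 = 3.5253906 V.
Difference: 0.00140938 V → 1.409 mV.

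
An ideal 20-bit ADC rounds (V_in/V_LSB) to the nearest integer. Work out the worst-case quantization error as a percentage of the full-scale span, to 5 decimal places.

0.00005 %

Rounding → worst-case error = ½ LSB = V_FS/2^21, so 100/2097152 = 4.76837e-05 % of full scale.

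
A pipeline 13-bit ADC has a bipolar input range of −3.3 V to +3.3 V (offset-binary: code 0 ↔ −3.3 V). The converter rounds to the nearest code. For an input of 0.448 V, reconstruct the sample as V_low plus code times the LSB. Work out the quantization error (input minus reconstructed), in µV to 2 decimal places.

50.78 µV

One LSB is 6.6 V / 8192 = 0.806 mV.
(V_in − V_low)/LSB = (0.448 − (−3.3))/0.000805664 = 4652.0630 → code 4652 (round).
Reconstructed: 0.44794922 V.
Error = 0.448 − 0.44794922 = 5.07812e-05 V = 50.78 µV.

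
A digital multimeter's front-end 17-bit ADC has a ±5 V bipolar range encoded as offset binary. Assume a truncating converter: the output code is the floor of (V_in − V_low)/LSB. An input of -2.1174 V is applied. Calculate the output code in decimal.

code 37782

LSB = 10 V / 131072 = 76.29 µV.
Input sits at 37782.815 steps above V_low.
⌊·⌋(37782.815) = 37782.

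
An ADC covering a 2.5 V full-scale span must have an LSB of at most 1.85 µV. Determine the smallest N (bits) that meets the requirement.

21 bits

Number of steps required ≥ 2.5 V / 1.85 µV = 1351351.35.
Need 2^N ≥ 1351351.35; 2^20 = 1048576, 2^21 = 2097152.
Minimum N = 21.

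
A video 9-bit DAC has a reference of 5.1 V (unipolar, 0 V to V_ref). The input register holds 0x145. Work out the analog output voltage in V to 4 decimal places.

LSB = 5.1 V / 2^9 = 9.961 mV.
Code 0x145 = 325 decimal.
V_out = 0 + 325 × 0.00996094 V = 3.2373 V.

3.2373 V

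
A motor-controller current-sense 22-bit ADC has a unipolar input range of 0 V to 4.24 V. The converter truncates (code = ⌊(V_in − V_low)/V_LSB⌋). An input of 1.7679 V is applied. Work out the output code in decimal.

Full-scale span = 4.24 V; LSB = 4.24/2^22 = 1.01 µV.
(V_in − V_low)/LSB = (1.7679 − 0) / 1.01089e-06 = 1748846.708.
So the output code is 1748846.

code 1748846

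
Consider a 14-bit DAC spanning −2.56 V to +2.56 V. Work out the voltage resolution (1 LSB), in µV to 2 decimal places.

Full-scale span = 5.12 V.
LSB = 5.12 / 2^14 = 5.12 / 16384 = 0.0003125 V = 312.50 µV.

312.50 µV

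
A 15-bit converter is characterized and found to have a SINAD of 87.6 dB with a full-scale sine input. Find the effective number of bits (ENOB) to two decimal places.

14.26 bits

ENOB = (SINAD − 1.76) / 6.02 = (87.6 − 1.76)/6.02 = 14.259.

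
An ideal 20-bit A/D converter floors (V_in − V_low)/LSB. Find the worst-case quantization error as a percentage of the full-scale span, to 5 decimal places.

0.00010 %

Truncating → worst-case error = 1 LSB = V_FS/2^20, so 100/1048576 = 9.53674e-05 % of full scale.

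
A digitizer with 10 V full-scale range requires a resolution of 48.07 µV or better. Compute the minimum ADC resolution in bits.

18 bits

Number of steps required ≥ 10 V / 48.07 µV = 208029.96.
Need 2^N ≥ 208029.96; 2^17 = 131072, 2^18 = 262144.
Minimum N = 18.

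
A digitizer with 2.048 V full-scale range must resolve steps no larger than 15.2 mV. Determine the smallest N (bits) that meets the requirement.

Number of steps required ≥ 2.048 V / 15.2 mV = 134.74.
Need 2^N ≥ 134.74; 2^7 = 128, 2^8 = 256.
Minimum N = 8.

8 bits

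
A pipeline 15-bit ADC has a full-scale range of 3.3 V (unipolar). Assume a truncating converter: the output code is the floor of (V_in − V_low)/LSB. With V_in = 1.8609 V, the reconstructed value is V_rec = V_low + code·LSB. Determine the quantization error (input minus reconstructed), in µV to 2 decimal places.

17.43 µV

One LSB is 3.3 V / 32768 = 100.71 µV.
(V_in − V_low)/LSB = (1.8609 − 0)/0.000100708 = 18478.1731 → code 18478 (floor).
Reconstructed: 1.8608826 V.
Difference: 1.74316e-05 V → 17.43 µV.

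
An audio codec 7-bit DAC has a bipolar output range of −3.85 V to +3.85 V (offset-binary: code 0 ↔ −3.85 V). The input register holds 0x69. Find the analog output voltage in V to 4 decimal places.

2.4664 V

LSB = 7.7 V / 2^7 = 60.156 mV.
Code 0x69 = 105 decimal.
V_out = (−3.85) + 105 × 0.0601563 V = 2.46641 V.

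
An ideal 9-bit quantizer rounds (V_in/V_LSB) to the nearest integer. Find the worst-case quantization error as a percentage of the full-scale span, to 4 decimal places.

Rounding → worst-case error = ½ LSB = V_FS/2^10, so 100/1024 = 0.0976562 % of full scale.

0.0977 %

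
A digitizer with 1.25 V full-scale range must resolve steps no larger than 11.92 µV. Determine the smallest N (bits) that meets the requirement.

17 bits

Number of steps required ≥ 1.25 V / 11.92 µV = 104865.77.
Need 2^N ≥ 104865.77; 2^16 = 65536, 2^17 = 131072.
Minimum N = 17.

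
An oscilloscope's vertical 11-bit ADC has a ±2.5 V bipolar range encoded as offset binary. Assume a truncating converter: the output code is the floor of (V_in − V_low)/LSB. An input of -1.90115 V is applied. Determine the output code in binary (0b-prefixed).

code 0b11110101 (decimal 245)

LSB = 5 V / 2048 = 2.441 mV.
Input sits at 245.289 steps above V_low.
So the output code is 245.
In binary (0b-prefixed): 0b11110101.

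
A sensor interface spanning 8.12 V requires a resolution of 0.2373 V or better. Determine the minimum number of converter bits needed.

6 bits

Number of steps required ≥ 8.12 V / 0.2373 V = 34.22.
Need 2^N ≥ 34.22; 2^5 = 32, 2^6 = 64.
Minimum N = 6.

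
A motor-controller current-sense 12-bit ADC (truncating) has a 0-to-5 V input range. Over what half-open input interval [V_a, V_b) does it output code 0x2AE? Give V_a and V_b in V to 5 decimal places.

[0.83740 V, 0.83862 V)

LSB = 5/2^12 = 1.221 mV.
Code 0x2AE = 686 decimal.
V_a = V_low + 686·LSB = 0.837402 V; V_b = V_low + 687·LSB = 0.838623 V.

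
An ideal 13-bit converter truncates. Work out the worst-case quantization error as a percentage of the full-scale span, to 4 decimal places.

0.0122 %

Truncating → worst-case error = 1 LSB = V_FS/2^13, so 100/8192 = 0.012207 % of full scale.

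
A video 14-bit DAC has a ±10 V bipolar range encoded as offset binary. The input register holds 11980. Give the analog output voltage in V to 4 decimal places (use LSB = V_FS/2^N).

4.6240 V

LSB = 20 V / 2^14 = 1.221 mV.
V_out = (−10) + 11980 × 0.0012207 V = 4.62402 V.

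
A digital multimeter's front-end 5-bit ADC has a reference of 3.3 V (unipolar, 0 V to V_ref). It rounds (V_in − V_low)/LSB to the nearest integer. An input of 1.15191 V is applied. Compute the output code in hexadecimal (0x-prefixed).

With 32 levels over 3.3 V, one step is 103.125 mV.
(V_in − V_low)/LSB = (1.15191 − 0) / 0.103125 = 11.170.
round(11.170) = 11.
In hexadecimal (0x-prefixed): 0xB.

code 0xB (decimal 11)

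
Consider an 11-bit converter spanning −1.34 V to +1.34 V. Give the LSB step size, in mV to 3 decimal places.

1.309 mV

Full-scale span = 2.68 V.
LSB = 2.68 / 2^11 = 2.68 / 2048 = 0.00130859 V = 1.309 mV.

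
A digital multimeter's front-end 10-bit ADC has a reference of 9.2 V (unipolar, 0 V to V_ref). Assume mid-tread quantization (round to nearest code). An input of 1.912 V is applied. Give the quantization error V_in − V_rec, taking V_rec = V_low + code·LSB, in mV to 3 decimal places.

LSB = 9.2/2^10 = 8.984 mV.
Scaled input = 212.8139 LSBs, so code = 213.
Code 213 maps back to 0 + 213×0.00898437 V = 1.9136719 V.
V_in − V_rec = -0.00167187 V = -1.672 mV.

-1.672 mV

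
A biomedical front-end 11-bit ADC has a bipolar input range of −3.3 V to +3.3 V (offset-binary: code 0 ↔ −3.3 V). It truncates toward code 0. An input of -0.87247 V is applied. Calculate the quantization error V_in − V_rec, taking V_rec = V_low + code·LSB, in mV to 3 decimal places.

LSB = 6.6/2^11 = 3.223 mV.
(V_in − V_low)/LSB = (-0.87247 − (−3.3))/0.00322266 = 753.2699 → code 753 (floor).
Code 753 maps back to (−3.3) + 753×0.00322266 V = -0.87333984 V.
V_in − V_rec = 0.000869844 V = 0.870 mV.

0.870 mV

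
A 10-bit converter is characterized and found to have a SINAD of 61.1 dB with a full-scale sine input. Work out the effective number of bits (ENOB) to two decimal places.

ENOB = (SINAD − 1.76) / 6.02 = (61.1 − 1.76)/6.02 = 9.857.

9.86 bits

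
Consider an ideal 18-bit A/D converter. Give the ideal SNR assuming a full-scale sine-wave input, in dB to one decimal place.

110.1 dB

SNR ≈ 6.02·N + 1.76 dB = 6.02·18 + 1.76 = 110.12 dB.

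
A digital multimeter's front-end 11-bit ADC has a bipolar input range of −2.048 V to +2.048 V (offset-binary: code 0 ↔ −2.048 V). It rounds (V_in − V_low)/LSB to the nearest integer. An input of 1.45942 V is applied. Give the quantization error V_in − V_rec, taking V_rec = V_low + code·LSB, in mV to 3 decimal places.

Step size: 4.096 V ÷ 2^11 = 2.000 mV.
(1.45942 − (−2.048))/0.002 = 1753.7100; round gives code 1754.
Reconstructed: 1.46 V.
Difference: -0.00058 V → -0.580 mV.

-0.580 mV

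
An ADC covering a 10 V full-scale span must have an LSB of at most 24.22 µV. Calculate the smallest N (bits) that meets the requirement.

Number of steps required ≥ 10 V / 24.22 µV = 412881.92.
Need 2^N ≥ 412881.92; 2^18 = 262144, 2^19 = 524288.
Minimum N = 19.

19 bits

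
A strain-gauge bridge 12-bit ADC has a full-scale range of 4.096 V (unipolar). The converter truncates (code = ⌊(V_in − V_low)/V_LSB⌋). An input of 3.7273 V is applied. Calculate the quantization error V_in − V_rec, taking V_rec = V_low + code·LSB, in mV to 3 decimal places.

0.300 mV

One LSB is 4.096 V / 4096 = 1.000 mV.
(3.7273 − 0)/0.001 = 3727.3000; ⌊·⌋ gives code 3727.
Code 3727 maps back to 0 + 3727×0.001 V = 3.727 V.
V_in − V_rec = 0.0003 V = 0.300 mV.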